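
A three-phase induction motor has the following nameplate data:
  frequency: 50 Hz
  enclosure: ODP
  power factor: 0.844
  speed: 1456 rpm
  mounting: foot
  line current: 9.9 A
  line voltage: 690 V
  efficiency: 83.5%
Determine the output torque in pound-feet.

P_in = √3·V·I·cosφ = 1.732 × 690 × 9.9 × 0.844 = 9986 W
P_out = η·P_in = 0.835 × 9986 = 8338 W
n = 1456 rpm
ω = 2π×1456/60 = 152.5 rad/s
τ = P_out/ω = 8338/152.5 = 54.68 N·m
In lb·ft: 54.68/1.356 = 40.3 lb·ft

40.3 lb·ft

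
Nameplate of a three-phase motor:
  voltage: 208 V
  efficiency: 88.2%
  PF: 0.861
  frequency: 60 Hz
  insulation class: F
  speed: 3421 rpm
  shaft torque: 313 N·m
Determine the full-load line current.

ω = 2π×3421/60 = 358.2 rad/s; P_out = τω = 313 × 358.2 = 112117 W
P_in = P_out / η = 112117 / 0.882 = 127117 W
I_L = P_in / (√3·V_L·cosφ) = 127117 / (1.732 × 208 × 0.861) = 410 A

410 A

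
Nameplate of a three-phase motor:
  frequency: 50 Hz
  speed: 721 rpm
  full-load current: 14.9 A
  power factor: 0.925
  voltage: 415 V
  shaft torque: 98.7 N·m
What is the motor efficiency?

ω = 2π × 721/60 = 75.5 rad/s; P_out = τω = 98.7 × 75.5 = 7452 W
P_in = √3·V_L·I_L·cosφ = 1.732 × 415 × 14.9 × 0.925 = 9907 W
η = P_out / P_in = 7452 / 9907 = 0.752 = 75.2%

75.2 %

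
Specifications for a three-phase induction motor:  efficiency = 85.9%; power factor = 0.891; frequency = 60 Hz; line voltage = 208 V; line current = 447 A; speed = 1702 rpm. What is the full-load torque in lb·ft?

P_in = √3·V·I·cosφ = 1.732 × 208 × 447 × 0.891 = 143482 W
P_out = η·P_in = 0.859 × 143482 = 123251 W
n = 1702 rpm
ω = 2π×1702/60 = 178.2 rad/s
τ = P_out/ω = 123251/178.2 = 691.6 N·m
In lb·ft: 691.6/1.356 = 510 lb·ft

510 lb·ft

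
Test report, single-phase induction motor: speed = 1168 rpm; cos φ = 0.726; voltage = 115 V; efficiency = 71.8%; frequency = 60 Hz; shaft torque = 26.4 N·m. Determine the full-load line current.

ω = 2π×1168/60 = 122.3 rad/s; P_out = τω = 26.4 × 122.3 = 3229 W
P_in = P_out / η = 3229 / 0.718 = 4497 W
I = P_in / (V·cosφ) = 4497 / (115 × 0.726) = 53.9 A

53.9 A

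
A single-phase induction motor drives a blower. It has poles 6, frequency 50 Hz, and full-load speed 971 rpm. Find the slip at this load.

n_s = 120f/p = 120×50/6 = 1000 rpm
s = (n_s − n)/n_s = (1000 − 971)/1000 = 0.0290

2.9 %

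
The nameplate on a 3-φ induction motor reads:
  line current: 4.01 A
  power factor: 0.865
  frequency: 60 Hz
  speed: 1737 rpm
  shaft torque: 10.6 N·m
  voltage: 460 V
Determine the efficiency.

69.8 %

ω = 2π × 1737/60 = 181.9 rad/s; P_out = τω = 10.6 × 181.9 = 1928 W
P_in = √3·V_L·I_L·cosφ = 1.732 × 460 × 4.01 × 0.865 = 2764 W
η = P_out / P_in = 1928 / 2764 = 0.698 = 69.8%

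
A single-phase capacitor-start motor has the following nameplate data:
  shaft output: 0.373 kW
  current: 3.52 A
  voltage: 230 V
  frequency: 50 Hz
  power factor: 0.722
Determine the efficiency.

P_out = 0.373 kW = 373 W
P_in = V·I·cosφ = 230 × 3.52 × 0.722 = 585 W
η = P_out / P_in = 373 / 585 = 0.638 = 63.8%

63.8 %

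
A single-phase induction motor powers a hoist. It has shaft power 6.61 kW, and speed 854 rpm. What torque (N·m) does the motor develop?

73.9 N·m

ω = 2π × 854/60 = 89.43 rad/s
τ = P/ω = 6610/89.43 = 73.9 N·m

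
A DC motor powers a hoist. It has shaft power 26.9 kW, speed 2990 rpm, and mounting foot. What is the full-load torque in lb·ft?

ω = 2π × 2990/60 = 313.1 rad/s
τ = P/ω = 26900/313.1 = 85.92 N·m
In lb·ft: 85.92/1.356 = 63.4 lb·ft

63.4 lb·ft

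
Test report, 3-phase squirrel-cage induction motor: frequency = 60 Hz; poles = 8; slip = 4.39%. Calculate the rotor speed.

860 rpm

n_s = 120f/p = 120×60/8 = 900 rpm
n = n_s(1 − s) = 900 × (1 − 0.0439) = 860 rpm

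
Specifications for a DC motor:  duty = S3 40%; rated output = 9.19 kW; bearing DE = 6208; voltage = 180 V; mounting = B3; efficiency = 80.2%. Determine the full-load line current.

P_out = 9.19 kW = 9190 W
P_in = P_out / η = 9190 / 0.802 = 11459 W
I = P_in / V = 11459 / 180 = 63.7 A

63.7 A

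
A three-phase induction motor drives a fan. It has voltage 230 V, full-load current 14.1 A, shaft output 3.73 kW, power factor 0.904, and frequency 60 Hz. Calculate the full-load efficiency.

73.5 %

P_out = 3.73 kW = 3730 W
P_in = √3·V_L·I_L·cosφ = 1.732 × 230 × 14.1 × 0.904 = 5078 W
η = P_out / P_in = 3730 / 5078 = 0.735 = 73.5%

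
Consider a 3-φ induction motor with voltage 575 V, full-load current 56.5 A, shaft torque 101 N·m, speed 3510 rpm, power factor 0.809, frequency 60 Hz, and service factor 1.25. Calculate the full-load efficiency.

81.6 %

ω = 2π × 3510/60 = 367.6 rad/s; P_out = τω = 101 × 367.6 = 37128 W
P_in = √3·V_L·I_L·cosφ = 1.732 × 575 × 56.5 × 0.809 = 45521 W
η = P_out / P_in = 37128 / 45521 = 0.816 = 81.6%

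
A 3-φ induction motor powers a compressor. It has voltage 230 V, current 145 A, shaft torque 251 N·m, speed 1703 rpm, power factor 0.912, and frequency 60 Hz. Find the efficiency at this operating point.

85.0 %

ω = 2π × 1703/60 = 178.3 rad/s; P_out = τω = 251 × 178.3 = 44753 W
P_in = √3·V_L·I_L·cosφ = 1.732 × 230 × 145 × 0.912 = 52679 W
η = P_out / P_in = 44753 / 52679 = 0.850 = 85.0%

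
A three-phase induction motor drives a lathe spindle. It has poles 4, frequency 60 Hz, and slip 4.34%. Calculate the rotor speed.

n_s = 120f/p = 120×60/4 = 1800 rpm
n = n_s(1 − s) = 1800 × (1 − 0.0434) = 1722 rpm

1722 rpm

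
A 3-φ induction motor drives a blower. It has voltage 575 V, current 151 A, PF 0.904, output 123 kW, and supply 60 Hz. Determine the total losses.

12.9 kW

P_in = √3·V·I·cosφ = 1.732×575×151×0.904 = 135944 W
P_out = 123000 W
Losses = P_in − P_out = 135944 − 123000 = 12944 W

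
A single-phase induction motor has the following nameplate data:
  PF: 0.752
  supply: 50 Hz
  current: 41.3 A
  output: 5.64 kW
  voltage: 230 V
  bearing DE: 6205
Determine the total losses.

P_in = V·I·cosφ = 230×41.3×0.752 = 7143 W
P_out = 5640 W
Losses = P_in − P_out = 7143 − 5640 = 1503 W

1.5 kW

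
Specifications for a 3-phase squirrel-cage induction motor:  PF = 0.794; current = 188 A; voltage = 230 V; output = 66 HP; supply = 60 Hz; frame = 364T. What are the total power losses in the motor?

10200 W

P_in = √3·V·I·cosφ = 1.732×230×188×0.794 = 59464 W
P_out = 66×746 = 49236 W
Losses = P_in − P_out = 59464 − 49236 = 10228 W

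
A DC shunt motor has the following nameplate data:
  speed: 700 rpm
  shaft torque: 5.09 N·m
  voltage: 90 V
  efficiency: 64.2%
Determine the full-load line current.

6.46 A

ω = 2π×700/60 = 73.3 rad/s; P_out = τω = 5.09 × 73.3 = 373 W
P_in = P_out / η = 373 / 0.642 = 581 W
I = P_in / V = 581 / 90 = 6.46 A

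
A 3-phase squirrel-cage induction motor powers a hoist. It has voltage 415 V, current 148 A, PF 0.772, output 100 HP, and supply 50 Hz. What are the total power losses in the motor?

7.53 kW

P_in = √3·V·I·cosφ = 1.732×415×148×0.772 = 82125 W
P_out = 100×746 = 74600 W
Losses = P_in − P_out = 82125 − 74600 = 7525 W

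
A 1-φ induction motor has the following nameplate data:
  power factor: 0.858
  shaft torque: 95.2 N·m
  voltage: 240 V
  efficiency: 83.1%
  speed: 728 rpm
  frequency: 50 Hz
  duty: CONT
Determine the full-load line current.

ω = 2π×728/60 = 76.24 rad/s; P_out = τω = 95.2 × 76.24 = 7258 W
P_in = P_out / η = 7258 / 0.831 = 8734 W
I = P_in / (V·cosφ) = 8734 / (240 × 0.858) = 42.4 A

42.4 A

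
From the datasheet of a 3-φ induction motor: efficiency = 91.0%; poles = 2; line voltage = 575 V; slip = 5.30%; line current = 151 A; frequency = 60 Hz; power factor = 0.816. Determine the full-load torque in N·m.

P_in = √3·V·I·cosφ = 1.732 × 575 × 151 × 0.816 = 122711 W
P_out = η·P_in = 0.91 × 122711 = 111667 W
n_s = 120×60/2 = 3600 rpm; n = 3600×(1−0.053) = 3409 rpm
ω = 2π×3409/60 = 357 rad/s
τ = P_out/ω = 111667/357 = 313 N·m

313 N·m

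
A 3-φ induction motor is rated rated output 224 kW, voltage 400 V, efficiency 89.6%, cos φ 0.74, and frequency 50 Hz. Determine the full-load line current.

488 A

P_out = 224 kW = 224000 W
P_in = P_out / η = 224000 / 0.896 = 250000 W
I_L = P_in / (√3·V_L·cosφ) = 250000 / (1.732 × 400 × 0.74) = 488 A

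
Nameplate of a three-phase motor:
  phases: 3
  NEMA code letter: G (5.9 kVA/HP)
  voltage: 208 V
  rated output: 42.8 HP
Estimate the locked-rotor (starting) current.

701 A

S_LR = 5.9 × 42.8 = 252.52 kVA
I_LR = S_LR/(√3·V_L) = 252520/(1.732×208) = 701 A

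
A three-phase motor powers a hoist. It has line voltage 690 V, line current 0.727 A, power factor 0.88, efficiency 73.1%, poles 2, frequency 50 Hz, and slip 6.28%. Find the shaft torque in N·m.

1.9 N·m

P_in = √3·V·I·cosφ = 1.732 × 690 × 0.727 × 0.88 = 765 W
P_out = η·P_in = 0.731 × 765 = 559 W
n_s = 120×50/2 = 3000 rpm; n = 3000×(1−0.0628) = 2812 rpm
ω = 2π×2812/60 = 294.5 rad/s
τ = P_out/ω = 559/294.5 = 1.9 N·m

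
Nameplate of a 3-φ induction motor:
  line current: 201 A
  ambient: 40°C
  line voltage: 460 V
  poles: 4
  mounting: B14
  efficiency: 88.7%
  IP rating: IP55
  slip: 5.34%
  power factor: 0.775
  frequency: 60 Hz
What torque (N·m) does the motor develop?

617 N·m

P_in = √3·V·I·cosφ = 1.732 × 460 × 201 × 0.775 = 124109 W
P_out = η·P_in = 0.887 × 124109 = 110085 W
n_s = 120×60/4 = 1800 rpm; n = 1800×(1−0.0534) = 1704 rpm
ω = 2π×1704/60 = 178.4 rad/s
τ = P_out/ω = 110085/178.4 = 617 N·m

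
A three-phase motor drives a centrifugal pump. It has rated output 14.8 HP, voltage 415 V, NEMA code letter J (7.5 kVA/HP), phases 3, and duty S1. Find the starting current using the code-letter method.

S_LR = 7.5 × 14.8 = 111 kVA
I_LR = S_LR/(√3·V_L) = 111000/(1.732×415) = 154 A

154 A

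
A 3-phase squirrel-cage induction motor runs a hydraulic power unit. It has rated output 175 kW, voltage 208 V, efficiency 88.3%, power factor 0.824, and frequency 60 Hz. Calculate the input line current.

668 A

P_out = 175 kW = 175000 W
P_in = P_out / η = 175000 / 0.883 = 198188 W
I_L = P_in / (√3·V_L·cosφ) = 198188 / (1.732 × 208 × 0.824) = 668 A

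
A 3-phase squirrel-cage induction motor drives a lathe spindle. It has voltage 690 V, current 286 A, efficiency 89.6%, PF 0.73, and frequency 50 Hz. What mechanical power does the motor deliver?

224 kW

P_in = √3·V·I·cosφ = 1.732 × 690 × 286 × 0.73 = 249509 W
P_out = η·P_in = 0.896 × 249509 = 223560 W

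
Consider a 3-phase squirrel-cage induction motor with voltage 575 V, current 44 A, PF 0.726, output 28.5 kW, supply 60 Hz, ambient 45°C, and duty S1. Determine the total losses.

3310 W

P_in = √3·V·I·cosφ = 1.732×575×44×0.726 = 31813 W
P_out = 28500 W
Losses = P_in − P_out = 31813 − 28500 = 3313 W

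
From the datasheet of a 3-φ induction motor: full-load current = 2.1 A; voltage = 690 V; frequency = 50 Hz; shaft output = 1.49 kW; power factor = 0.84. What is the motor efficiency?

70.7 %

P_out = 1.49 kW = 1490 W
P_in = √3·V_L·I_L·cosφ = 1.732 × 690 × 2.1 × 0.84 = 2108 W
η = P_out / P_in = 1490 / 2108 = 0.707 = 70.7%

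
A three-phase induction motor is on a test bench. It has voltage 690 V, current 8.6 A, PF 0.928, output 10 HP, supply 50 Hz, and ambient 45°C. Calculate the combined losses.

P_in = √3·V·I·cosφ = 1.732×690×8.6×0.928 = 9538 W
P_out = 10×746 = 7460 W
Losses = P_in − P_out = 9538 − 7460 = 2078 W

2.08 kW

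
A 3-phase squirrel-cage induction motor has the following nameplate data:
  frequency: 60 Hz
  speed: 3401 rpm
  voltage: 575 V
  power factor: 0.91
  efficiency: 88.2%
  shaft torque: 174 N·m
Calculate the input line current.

ω = 2π×3401/60 = 356.2 rad/s; P_out = τω = 174 × 356.2 = 61979 W
P_in = P_out / η = 61979 / 0.882 = 70271 W
I_L = P_in / (√3·V_L·cosφ) = 70271 / (1.732 × 575 × 0.91) = 77.5 A

77.5 A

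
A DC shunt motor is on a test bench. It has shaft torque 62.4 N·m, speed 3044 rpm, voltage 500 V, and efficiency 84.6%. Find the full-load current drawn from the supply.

ω = 2π×3044/60 = 318.8 rad/s; P_out = τω = 62.4 × 318.8 = 19893 W
P_in = P_out / η = 19893 / 0.846 = 23514 W
I = P_in / V = 23514 / 500 = 47 A

47 A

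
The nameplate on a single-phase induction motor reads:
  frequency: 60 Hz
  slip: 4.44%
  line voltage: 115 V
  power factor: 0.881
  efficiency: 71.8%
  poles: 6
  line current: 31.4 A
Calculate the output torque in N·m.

P_in = V·I·cosφ = 115 × 31.4 × 0.881 = 3181 W
P_out = η·P_in = 0.718 × 3181 = 2284 W
n_s = 120×60/6 = 1200 rpm; n = 1200×(1−0.0444) = 1147 rpm
ω = 2π×1147/60 = 120.1 rad/s
τ = P_out/ω = 2284/120.1 = 19 N·m

19 N·m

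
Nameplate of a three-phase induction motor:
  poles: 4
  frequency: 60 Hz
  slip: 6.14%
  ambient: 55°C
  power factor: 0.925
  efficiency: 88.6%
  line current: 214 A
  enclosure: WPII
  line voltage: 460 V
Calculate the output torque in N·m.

790 N·m

P_in = √3·V·I·cosφ = 1.732 × 460 × 214 × 0.925 = 157711 W
P_out = η·P_in = 0.886 × 157711 = 139732 W
n_s = 120×60/4 = 1800 rpm; n = 1800×(1−0.0614) = 1689 rpm
ω = 2π×1689/60 = 176.9 rad/s
τ = P_out/ω = 139732/176.9 = 790 N·m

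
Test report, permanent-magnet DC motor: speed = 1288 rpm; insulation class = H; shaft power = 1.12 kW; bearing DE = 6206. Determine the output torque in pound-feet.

6.12 lb·ft

ω = 2π × 1288/60 = 134.9 rad/s
τ = P/ω = 1120/134.9 = 8.302 N·m
In lb·ft: 8.302/1.356 = 6.12 lb·ft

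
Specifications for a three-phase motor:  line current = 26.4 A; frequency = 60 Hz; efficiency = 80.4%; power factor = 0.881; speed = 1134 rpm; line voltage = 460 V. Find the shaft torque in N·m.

125 N·m

P_in = √3·V·I·cosφ = 1.732 × 460 × 26.4 × 0.881 = 18530 W
P_out = η·P_in = 0.804 × 18530 = 14898 W
n = 1134 rpm
ω = 2π×1134/60 = 118.8 rad/s
τ = P_out/ω = 14898/118.8 = 125 N·m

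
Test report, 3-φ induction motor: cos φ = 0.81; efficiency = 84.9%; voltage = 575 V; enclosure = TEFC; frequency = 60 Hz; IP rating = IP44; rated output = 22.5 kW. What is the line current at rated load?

32.9 A

P_out = 22.5 kW = 22500 W
P_in = P_out / η = 22500 / 0.849 = 26502 W
I_L = P_in / (√3·V_L·cosφ) = 26502 / (1.732 × 575 × 0.81) = 32.9 A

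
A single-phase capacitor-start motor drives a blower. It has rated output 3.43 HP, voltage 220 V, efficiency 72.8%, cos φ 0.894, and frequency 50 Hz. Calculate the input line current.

P_out = 3.43 × 746 = 2559 W
P_in = P_out / η = 2559 / 0.728 = 3515 W
I = P_in / (V·cosφ) = 3515 / (220 × 0.894) = 17.9 A

17.9 A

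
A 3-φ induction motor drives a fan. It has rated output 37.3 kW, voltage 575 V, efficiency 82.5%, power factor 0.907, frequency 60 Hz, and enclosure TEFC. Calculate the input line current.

P_out = 37.3 kW = 37300 W
P_in = P_out / η = 37300 / 0.825 = 45212 W
I_L = P_in / (√3·V_L·cosφ) = 45212 / (1.732 × 575 × 0.907) = 50.1 A

50.1 A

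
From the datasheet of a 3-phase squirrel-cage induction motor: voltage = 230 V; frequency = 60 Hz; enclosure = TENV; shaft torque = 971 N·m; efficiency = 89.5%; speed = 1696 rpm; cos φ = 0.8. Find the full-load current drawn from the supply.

ω = 2π×1696/60 = 177.6 rad/s; P_out = τω = 971 × 177.6 = 172450 W
P_in = P_out / η = 172450 / 0.895 = 192682 W
I_L = P_in / (√3·V_L·cosφ) = 192682 / (1.732 × 230 × 0.8) = 605 A

605 A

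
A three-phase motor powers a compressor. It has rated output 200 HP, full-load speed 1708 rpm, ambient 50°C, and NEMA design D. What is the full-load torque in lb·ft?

615 lb·ft

P_out = 200 × 746 = 149200 W
ω = 2π × 1708/60 = 178.9 rad/s
τ = P_out/ω = 149200/178.9 = 834 N·m
In lb·ft: 834/1.356 = 615 lb·ft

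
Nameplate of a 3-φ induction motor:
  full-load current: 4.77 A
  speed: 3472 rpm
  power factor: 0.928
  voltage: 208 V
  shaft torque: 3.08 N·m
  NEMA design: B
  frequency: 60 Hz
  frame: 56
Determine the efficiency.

70.2 %

ω = 2π × 3472/60 = 363.6 rad/s; P_out = τω = 3.08 × 363.6 = 1120 W
P_in = √3·V_L·I_L·cosφ = 1.732 × 208 × 4.77 × 0.928 = 1595 W
η = P_out / P_in = 1120 / 1595 = 0.702 = 70.2%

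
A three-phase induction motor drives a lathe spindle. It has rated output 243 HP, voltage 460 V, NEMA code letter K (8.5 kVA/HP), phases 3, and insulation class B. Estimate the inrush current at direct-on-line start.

2590 A

S_LR = 8.5 × 243 = 2065.5 kVA
I_LR = S_LR/(√3·V_L) = 2065500/(1.732×460) = 2590 A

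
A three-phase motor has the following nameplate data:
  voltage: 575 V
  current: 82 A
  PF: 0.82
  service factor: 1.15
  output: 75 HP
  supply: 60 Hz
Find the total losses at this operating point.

11000 W

P_in = √3·V·I·cosφ = 1.732×575×82×0.82 = 66964 W
P_out = 75×746 = 55950 W
Losses = P_in − P_out = 66964 − 55950 = 11014 W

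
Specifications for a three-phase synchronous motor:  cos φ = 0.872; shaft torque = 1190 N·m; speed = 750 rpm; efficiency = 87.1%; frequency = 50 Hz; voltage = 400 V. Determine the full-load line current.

ω = 2π×750/60 = 78.54 rad/s; P_out = τω = 1190 × 78.54 = 93463 W
P_in = P_out / η = 93463 / 0.871 = 107305 W
I_L = P_in / (√3·V_L·cosφ) = 107305 / (1.732 × 400 × 0.872) = 178 A

178 A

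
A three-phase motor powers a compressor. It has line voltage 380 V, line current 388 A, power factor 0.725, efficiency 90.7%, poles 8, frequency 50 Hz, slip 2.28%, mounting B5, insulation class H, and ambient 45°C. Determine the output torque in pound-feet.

P_in = √3·V·I·cosφ = 1.732 × 380 × 388 × 0.725 = 185140 W
P_out = η·P_in = 0.907 × 185140 = 167922 W
n_s = 120×50/8 = 750 rpm; n = 750×(1−0.0228) = 733 rpm
ω = 2π×733/60 = 76.76 rad/s
τ = P_out/ω = 167922/76.76 = 2188 N·m
In lb·ft: 2188/1.356 = 1610 lb·ft

1610 lb·ft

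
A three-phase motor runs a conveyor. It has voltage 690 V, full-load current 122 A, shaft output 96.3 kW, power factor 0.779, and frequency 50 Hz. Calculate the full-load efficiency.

P_out = 96.3 kW = 96300 W
P_in = √3·V_L·I_L·cosφ = 1.732 × 690 × 122 × 0.779 = 113578 W
η = P_out / P_in = 96300 / 113578 = 0.848 = 84.8%

84.8 %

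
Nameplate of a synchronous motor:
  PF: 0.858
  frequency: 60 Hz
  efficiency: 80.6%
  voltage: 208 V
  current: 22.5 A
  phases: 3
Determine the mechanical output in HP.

P_in = √3·V·I·cosφ = 1.732 × 208 × 22.5 × 0.858 = 6955 W
P_out = η·P_in = 0.806 × 6955 = 5606 W
= 5606/746 = 7.51 HP

7.51 HP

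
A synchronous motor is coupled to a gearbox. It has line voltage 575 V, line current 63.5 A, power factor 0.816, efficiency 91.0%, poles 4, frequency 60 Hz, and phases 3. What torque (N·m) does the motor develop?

P_in = √3·V·I·cosφ = 1.732 × 575 × 63.5 × 0.816 = 51604 W
P_out = η·P_in = 0.91 × 51604 = 46960 W
n = n_s = 120×60/4 = 1800 rpm (synchronous)
ω = 2π×1800/60 = 188.5 rad/s
τ = P_out/ω = 46960/188.5 = 249 N·m

249 N·m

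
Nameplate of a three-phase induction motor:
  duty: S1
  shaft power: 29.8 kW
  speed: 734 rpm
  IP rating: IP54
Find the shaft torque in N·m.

388 N·m

ω = 2π × 734/60 = 76.86 rad/s
τ = P/ω = 29800/76.86 = 388 N·m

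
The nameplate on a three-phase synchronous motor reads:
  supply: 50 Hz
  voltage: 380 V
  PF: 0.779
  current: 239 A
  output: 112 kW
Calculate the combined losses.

10.5 kW

P_in = √3·V·I·cosφ = 1.732×380×239×0.779 = 122537 W
P_out = 112000 W
Losses = P_in − P_out = 122537 − 112000 = 10537 W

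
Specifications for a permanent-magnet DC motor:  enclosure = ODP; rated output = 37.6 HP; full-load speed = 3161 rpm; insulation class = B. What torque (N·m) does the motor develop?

84.7 N·m

P_out = 37.6 × 746 = 28050 W
ω = 2π × 3161/60 = 331 rad/s
τ = P_out/ω = 28050/331 = 84.7 N·m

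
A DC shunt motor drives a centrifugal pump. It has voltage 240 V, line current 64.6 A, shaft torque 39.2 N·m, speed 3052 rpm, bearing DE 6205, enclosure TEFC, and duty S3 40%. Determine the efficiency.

ω = 2π × 3052/60 = 319.6 rad/s; P_out = τω = 39.2 × 319.6 = 12528 W
P_in = V·I = 240 × 64.6 = 15504 W
η = P_out / P_in = 12528 / 15504 = 0.808 = 80.8%

80.8 %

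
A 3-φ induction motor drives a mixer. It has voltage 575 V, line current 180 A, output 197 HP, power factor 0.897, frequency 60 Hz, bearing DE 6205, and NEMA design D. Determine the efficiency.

91.4 %

P_out = 197 × 746 = 146962 W
P_in = √3·V_L·I_L·cosφ = 1.732 × 575 × 180 × 0.897 = 160798 W
η = P_out / P_in = 146962 / 160798 = 0.914 = 91.4%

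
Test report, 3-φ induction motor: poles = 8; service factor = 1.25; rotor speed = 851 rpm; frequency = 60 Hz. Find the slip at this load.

n_s = 120f/p = 120×60/8 = 900 rpm
s = (n_s − n)/n_s = (900 − 851)/900 = 0.0544

5.44 %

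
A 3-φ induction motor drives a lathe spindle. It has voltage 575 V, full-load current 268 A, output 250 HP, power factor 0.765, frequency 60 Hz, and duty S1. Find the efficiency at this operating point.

91.3 %

P_out = 250 × 746 = 186500 W
P_in = √3·V_L·I_L·cosφ = 1.732 × 575 × 268 × 0.765 = 204179 W
η = P_out / P_in = 186500 / 204179 = 0.913 = 91.3%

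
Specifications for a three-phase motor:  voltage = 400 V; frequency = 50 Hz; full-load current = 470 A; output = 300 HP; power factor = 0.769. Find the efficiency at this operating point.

P_out = 300 × 746 = 223800 W
P_in = √3·V_L·I_L·cosφ = 1.732 × 400 × 470 × 0.769 = 250399 W
η = P_out / P_in = 223800 / 250399 = 0.894 = 89.4%

89.4 %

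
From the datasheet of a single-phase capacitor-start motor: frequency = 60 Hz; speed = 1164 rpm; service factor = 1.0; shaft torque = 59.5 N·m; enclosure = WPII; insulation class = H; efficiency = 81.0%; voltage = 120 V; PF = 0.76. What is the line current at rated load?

98.2 A

ω = 2π×1164/60 = 121.9 rad/s; P_out = τω = 59.5 × 121.9 = 7253 W
P_in = P_out / η = 7253 / 0.810 = 8954 W
I = P_in / (V·cosφ) = 8954 / (120 × 0.76) = 98.2 A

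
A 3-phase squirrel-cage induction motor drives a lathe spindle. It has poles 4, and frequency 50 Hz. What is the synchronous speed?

n_s = 120f/p = 120×50/4 = 1500 rpm

1500 rpm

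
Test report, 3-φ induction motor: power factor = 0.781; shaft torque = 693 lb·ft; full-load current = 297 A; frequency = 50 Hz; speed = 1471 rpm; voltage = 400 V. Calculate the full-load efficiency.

τ = 693 lb·ft × 1.356 = 939.7 N·m
ω = 2π × 1471/60 = 154 rad/s; P_out = τω = 939.7 × 154 = 144714 W
P_in = √3·V_L·I_L·cosφ = 1.732 × 400 × 297 × 0.781 = 160700 W
η = P_out / P_in = 144714 / 160700 = 0.901 = 90.1%

90.1 %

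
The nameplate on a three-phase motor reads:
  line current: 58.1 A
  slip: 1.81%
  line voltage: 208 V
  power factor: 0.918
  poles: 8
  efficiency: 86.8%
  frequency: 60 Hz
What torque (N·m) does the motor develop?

180 N·m

P_in = √3·V·I·cosφ = 1.732 × 208 × 58.1 × 0.918 = 19215 W
P_out = η·P_in = 0.868 × 19215 = 16679 W
n_s = 120×60/8 = 900 rpm; n = 900×(1−0.0181) = 884 rpm
ω = 2π×884/60 = 92.57 rad/s
τ = P_out/ω = 16679/92.57 = 180 N·m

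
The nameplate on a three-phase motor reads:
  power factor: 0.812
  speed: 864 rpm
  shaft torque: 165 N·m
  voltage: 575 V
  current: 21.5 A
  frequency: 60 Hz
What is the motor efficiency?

ω = 2π × 864/60 = 90.48 rad/s; P_out = τω = 165 × 90.48 = 14929 W
P_in = √3·V_L·I_L·cosφ = 1.732 × 575 × 21.5 × 0.812 = 17386 W
η = P_out / P_in = 14929 / 17386 = 0.859 = 85.9%

85.9 %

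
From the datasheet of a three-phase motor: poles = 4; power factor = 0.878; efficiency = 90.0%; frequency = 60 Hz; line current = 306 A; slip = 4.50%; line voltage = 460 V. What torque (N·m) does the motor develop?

P_in = √3·V·I·cosφ = 1.732 × 460 × 306 × 0.878 = 214053 W
P_out = η·P_in = 0.9 × 214053 = 192648 W
n_s = 120×60/4 = 1800 rpm; n = 1800×(1−0.045) = 1719 rpm
ω = 2π×1719/60 = 180 rad/s
τ = P_out/ω = 192648/180 = 1070 N·m

1070 N·m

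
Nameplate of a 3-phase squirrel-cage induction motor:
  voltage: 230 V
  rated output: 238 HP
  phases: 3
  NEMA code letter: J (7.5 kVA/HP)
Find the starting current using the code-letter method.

4480 A

S_LR = 7.5 × 238 = 1785 kVA
I_LR = S_LR/(√3·V_L) = 1785000/(1.732×230) = 4480 A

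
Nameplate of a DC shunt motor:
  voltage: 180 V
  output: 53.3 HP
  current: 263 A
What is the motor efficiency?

84.0 %

P_out = 53.3 × 746 = 39762 W
P_in = V·I = 180 × 263 = 47340 W
η = P_out / P_in = 39762 / 47340 = 0.840 = 84.0%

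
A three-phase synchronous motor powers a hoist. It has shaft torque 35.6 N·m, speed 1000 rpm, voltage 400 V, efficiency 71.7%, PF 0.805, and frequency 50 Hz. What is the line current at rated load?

9.32 A

ω = 2π×1000/60 = 104.7 rad/s; P_out = τω = 35.6 × 104.7 = 3727 W
P_in = P_out / η = 3727 / 0.717 = 5198 W
I_L = P_in / (√3·V_L·cosφ) = 5198 / (1.732 × 400 × 0.805) = 9.32 A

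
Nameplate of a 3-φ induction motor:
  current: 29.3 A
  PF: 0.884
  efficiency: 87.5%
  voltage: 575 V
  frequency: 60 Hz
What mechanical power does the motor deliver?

22.6 kW

P_in = √3·V·I·cosφ = 1.732 × 575 × 29.3 × 0.884 = 25795 W
P_out = η·P_in = 0.875 × 25795 = 22571 W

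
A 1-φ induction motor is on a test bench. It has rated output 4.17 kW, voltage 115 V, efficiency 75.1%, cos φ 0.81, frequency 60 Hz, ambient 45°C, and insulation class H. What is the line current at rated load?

P_out = 4.17 kW = 4170 W
P_in = P_out / η = 4170 / 0.751 = 5553 W
I = P_in / (V·cosφ) = 5553 / (115 × 0.81) = 59.6 A

59.6 A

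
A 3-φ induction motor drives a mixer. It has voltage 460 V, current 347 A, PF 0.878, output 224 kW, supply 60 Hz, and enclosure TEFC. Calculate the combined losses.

18.7 kW

P_in = √3·V·I·cosφ = 1.732×460×347×0.878 = 242733 W
P_out = 224000 W
Losses = P_in − P_out = 242733 − 224000 = 18733 W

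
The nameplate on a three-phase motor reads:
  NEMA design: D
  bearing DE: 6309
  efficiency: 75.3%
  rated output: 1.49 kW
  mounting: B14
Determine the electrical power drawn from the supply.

1.98 kW

P_out = 1490 W
P_in = P_out/η = 1490/0.753 = 1979 W = 1.98 kW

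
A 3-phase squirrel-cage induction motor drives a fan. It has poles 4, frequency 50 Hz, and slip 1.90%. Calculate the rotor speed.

1472 rpm

n_s = 120f/p = 120×50/4 = 1500 rpm
n = n_s(1 − s) = 1500 × (1 − 0.019) = 1472 rpm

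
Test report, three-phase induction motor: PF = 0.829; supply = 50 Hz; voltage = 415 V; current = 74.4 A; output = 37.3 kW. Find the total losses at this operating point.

P_in = √3·V·I·cosφ = 1.732×415×74.4×0.829 = 44333 W
P_out = 37300 W
Losses = P_in − P_out = 44333 − 37300 = 7033 W

7030 W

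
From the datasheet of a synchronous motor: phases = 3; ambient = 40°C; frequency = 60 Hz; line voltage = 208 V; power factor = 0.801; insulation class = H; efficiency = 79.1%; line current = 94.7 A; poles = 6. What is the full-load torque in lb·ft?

127 lb·ft

P_in = √3·V·I·cosφ = 1.732 × 208 × 94.7 × 0.801 = 27327 W
P_out = η·P_in = 0.791 × 27327 = 21616 W
n = n_s = 120×60/6 = 1200 rpm (synchronous)
ω = 2π×1200/60 = 125.7 rad/s
τ = P_out/ω = 21616/125.7 = 172 N·m
In lb·ft: 172/1.356 = 127 lb·ft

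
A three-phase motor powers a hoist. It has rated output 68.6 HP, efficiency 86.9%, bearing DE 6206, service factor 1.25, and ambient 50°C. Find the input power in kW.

P_out = 68.6 × 746 = 51176 W
P_in = P_out/η = 51176/0.869 = 58891 W = 58.9 kW

58.9 kW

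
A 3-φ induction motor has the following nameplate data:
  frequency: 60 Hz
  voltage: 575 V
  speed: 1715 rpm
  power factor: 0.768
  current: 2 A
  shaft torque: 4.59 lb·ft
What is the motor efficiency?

τ = 4.59 lb·ft × 1.356 = 6.224 N·m
ω = 2π × 1715/60 = 179.6 rad/s; P_out = τω = 6.224 × 179.6 = 1118 W
P_in = √3·V_L·I_L·cosφ = 1.732 × 575 × 2 × 0.768 = 1530 W
η = P_out / P_in = 1118 / 1530 = 0.731 = 73.1%

73.1 %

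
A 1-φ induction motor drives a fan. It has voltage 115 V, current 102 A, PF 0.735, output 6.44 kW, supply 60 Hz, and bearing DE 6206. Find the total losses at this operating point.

2.18 kW

P_in = V·I·cosφ = 115×102×0.735 = 8622 W
P_out = 6440 W
Losses = P_in − P_out = 8622 − 6440 = 2182 W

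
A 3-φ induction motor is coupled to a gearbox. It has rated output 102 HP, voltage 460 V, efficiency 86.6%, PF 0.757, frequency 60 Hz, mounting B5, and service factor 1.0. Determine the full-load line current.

P_out = 102 × 746 = 76092 W
P_in = P_out / η = 76092 / 0.866 = 87866 W
I_L = P_in / (√3·V_L·cosφ) = 87866 / (1.732 × 460 × 0.757) = 146 A

146 A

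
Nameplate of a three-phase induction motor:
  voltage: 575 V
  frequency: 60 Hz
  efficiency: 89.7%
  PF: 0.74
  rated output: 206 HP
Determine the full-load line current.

P_out = 206 × 746 = 153676 W
P_in = P_out / η = 153676 / 0.897 = 171322 W
I_L = P_in / (√3·V_L·cosφ) = 171322 / (1.732 × 575 × 0.74) = 232 A

232 A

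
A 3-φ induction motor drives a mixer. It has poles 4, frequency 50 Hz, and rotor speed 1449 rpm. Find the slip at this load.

n_s = 120f/p = 120×50/4 = 1500 rpm
s = (n_s − n)/n_s = (1500 − 1449)/1500 = 0.0340

3.40 %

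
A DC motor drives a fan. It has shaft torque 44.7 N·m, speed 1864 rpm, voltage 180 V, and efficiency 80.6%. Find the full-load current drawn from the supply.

60.1 A

ω = 2π×1864/60 = 195.2 rad/s; P_out = τω = 44.7 × 195.2 = 8725 W
P_in = P_out / η = 8725 / 0.806 = 10825 W
I = P_in / V = 10825 / 180 = 60.1 A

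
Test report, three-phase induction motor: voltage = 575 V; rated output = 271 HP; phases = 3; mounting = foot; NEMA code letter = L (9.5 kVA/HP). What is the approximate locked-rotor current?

2590 A

S_LR = 9.5 × 271 = 2574.5 kVA
I_LR = S_LR/(√3·V_L) = 2574500/(1.732×575) = 2590 A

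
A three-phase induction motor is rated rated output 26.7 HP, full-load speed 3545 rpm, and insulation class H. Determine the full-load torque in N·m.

53.7 N·m

P_out = 26.7 × 746 = 19918 W
ω = 2π × 3545/60 = 371.2 rad/s
τ = P_out/ω = 19918/371.2 = 53.7 N·m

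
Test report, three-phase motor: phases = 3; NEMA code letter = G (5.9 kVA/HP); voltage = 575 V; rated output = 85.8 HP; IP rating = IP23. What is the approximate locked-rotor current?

S_LR = 5.9 × 85.8 = 506.22 kVA
I_LR = S_LR/(√3·V_L) = 506220/(1.732×575) = 508 A

508 A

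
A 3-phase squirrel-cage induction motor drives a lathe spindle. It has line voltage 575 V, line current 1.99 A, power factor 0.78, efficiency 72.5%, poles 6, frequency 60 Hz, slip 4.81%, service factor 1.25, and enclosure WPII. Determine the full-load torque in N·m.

9.37 N·m

P_in = √3·V·I·cosφ = 1.732 × 575 × 1.99 × 0.78 = 1546 W
P_out = η·P_in = 0.725 × 1546 = 1121 W
n_s = 120×60/6 = 1200 rpm; n = 1200×(1−0.0481) = 1142 rpm
ω = 2π×1142/60 = 119.6 rad/s
τ = P_out/ω = 1121/119.6 = 9.37 N·m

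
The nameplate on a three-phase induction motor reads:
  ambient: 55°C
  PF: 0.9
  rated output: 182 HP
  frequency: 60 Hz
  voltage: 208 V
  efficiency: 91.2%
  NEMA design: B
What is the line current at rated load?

459 A

P_out = 182 × 746 = 135772 W
P_in = P_out / η = 135772 / 0.912 = 148873 W
I_L = P_in / (√3·V_L·cosφ) = 148873 / (1.732 × 208 × 0.9) = 459 A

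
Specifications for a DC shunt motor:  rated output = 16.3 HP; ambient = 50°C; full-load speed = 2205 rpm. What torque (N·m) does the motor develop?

P_out = 16.3 × 746 = 12160 W
ω = 2π × 2205/60 = 230.9 rad/s
τ = P_out/ω = 12160/230.9 = 52.7 N·m

52.7 N·m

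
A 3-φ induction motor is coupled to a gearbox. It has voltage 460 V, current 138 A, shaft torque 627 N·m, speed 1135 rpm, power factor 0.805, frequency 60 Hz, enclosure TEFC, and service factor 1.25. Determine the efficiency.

ω = 2π × 1135/60 = 118.9 rad/s; P_out = τω = 627 × 118.9 = 74550 W
P_in = √3·V_L·I_L·cosφ = 1.732 × 460 × 138 × 0.805 = 88508 W
η = P_out / P_in = 74550 / 88508 = 0.842 = 84.2%

84.2 %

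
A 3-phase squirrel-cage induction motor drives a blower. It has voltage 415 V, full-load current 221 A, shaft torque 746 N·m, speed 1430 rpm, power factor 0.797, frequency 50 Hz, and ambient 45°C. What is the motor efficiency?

88.2 %

ω = 2π × 1430/60 = 149.7 rad/s; P_out = τω = 746 × 149.7 = 111676 W
P_in = √3·V_L·I_L·cosφ = 1.732 × 415 × 221 × 0.797 = 126604 W
η = P_out / P_in = 111676 / 126604 = 0.882 = 88.2%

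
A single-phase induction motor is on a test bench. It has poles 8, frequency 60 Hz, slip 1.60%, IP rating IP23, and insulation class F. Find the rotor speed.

n_s = 120f/p = 120×60/8 = 900 rpm
n = n_s(1 − s) = 900 × (1 − 0.016) = 886 rpm

886 rpm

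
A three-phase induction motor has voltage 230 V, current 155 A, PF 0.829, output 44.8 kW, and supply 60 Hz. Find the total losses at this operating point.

P_in = √3·V·I·cosφ = 1.732×230×155×0.829 = 51187 W
P_out = 44800 W
Losses = P_in − P_out = 51187 − 44800 = 6387 W

6390 W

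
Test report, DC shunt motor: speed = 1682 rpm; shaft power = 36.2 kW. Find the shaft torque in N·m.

206 N·m

ω = 2π × 1682/60 = 176.1 rad/s
τ = P/ω = 36200/176.1 = 206 N·m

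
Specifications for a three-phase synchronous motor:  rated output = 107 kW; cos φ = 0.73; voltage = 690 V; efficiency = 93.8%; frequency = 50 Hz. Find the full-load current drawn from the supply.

P_out = 107 kW = 107000 W
P_in = P_out / η = 107000 / 0.938 = 114072 W
I_L = P_in / (√3·V_L·cosφ) = 114072 / (1.732 × 690 × 0.73) = 131 A

131 A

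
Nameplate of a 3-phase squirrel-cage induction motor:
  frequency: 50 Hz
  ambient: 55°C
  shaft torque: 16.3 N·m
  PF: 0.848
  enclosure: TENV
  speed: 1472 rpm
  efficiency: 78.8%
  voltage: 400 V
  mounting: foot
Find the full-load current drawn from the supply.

5.43 A

ω = 2π×1472/60 = 154.1 rad/s; P_out = τω = 16.3 × 154.1 = 2512 W
P_in = P_out / η = 2512 / 0.788 = 3188 W
I_L = P_in / (√3·V_L·cosφ) = 3188 / (1.732 × 400 × 0.848) = 5.43 A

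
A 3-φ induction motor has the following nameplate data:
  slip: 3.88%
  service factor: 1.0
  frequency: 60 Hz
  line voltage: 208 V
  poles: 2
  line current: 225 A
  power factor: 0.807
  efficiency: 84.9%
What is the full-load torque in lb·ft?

113 lb·ft

P_in = √3·V·I·cosφ = 1.732 × 208 × 225 × 0.807 = 65413 W
P_out = η·P_in = 0.849 × 65413 = 55536 W
n_s = 120×60/2 = 3600 rpm; n = 3600×(1−0.0388) = 3460 rpm
ω = 2π×3460/60 = 362.3 rad/s
τ = P_out/ω = 55536/362.3 = 153.3 N·m
In lb·ft: 153.3/1.356 = 113 lb·ft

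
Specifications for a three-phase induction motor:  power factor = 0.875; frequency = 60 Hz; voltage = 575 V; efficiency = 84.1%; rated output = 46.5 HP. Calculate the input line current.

47.3 A

P_out = 46.5 × 746 = 34689 W
P_in = P_out / η = 34689 / 0.841 = 41247 W
I_L = P_in / (√3·V_L·cosφ) = 41247 / (1.732 × 575 × 0.875) = 47.3 A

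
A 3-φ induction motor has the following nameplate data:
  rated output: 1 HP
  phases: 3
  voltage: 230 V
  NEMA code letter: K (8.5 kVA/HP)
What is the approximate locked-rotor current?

21.3 A

S_LR = 8.5 × 1 = 8.5 kVA
I_LR = S_LR/(√3·V_L) = 8500/(1.732×230) = 21.3 A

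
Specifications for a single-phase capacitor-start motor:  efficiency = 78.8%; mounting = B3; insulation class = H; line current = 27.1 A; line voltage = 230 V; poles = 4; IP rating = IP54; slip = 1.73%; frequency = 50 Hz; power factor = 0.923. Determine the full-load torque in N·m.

29.4 N·m

P_in = V·I·cosφ = 230 × 27.1 × 0.923 = 5753 W
P_out = η·P_in = 0.788 × 5753 = 4533 W
n_s = 120×50/4 = 1500 rpm; n = 1500×(1−0.0173) = 1474 rpm
ω = 2π×1474/60 = 154.4 rad/s
τ = P_out/ω = 4533/154.4 = 29.4 N·m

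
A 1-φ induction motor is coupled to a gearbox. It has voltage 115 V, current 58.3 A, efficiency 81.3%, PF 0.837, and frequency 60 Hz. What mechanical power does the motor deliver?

4.56 kW

P_in = V·I·cosφ = 115 × 58.3 × 0.837 = 5612 W
P_out = η·P_in = 0.813 × 5612 = 4563 W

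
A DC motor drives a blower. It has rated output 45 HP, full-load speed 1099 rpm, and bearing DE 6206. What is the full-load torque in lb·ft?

P_out = 45 × 746 = 33570 W
ω = 2π × 1099/60 = 115.1 rad/s
τ = P_out/ω = 33570/115.1 = 291.7 N·m
In lb·ft: 291.7/1.356 = 215 lb·ft

215 lb·ft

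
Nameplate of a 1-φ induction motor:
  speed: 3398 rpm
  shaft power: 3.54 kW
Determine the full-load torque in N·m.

ω = 2π × 3398/60 = 355.8 rad/s
τ = P/ω = 3540/355.8 = 9.95 N·m

9.95 N·m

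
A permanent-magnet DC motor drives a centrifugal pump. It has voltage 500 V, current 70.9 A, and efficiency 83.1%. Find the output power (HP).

39.5 HP

P_in = V·I = 500 × 70.9 = 35450 W
P_out = η·P_in = 0.831 × 35450 = 29459 W
= 29459/746 = 39.5 HP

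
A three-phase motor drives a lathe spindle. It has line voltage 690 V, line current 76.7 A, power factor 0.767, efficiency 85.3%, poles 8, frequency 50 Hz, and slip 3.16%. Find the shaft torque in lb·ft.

P_in = √3·V·I·cosφ = 1.732 × 690 × 76.7 × 0.767 = 70305 W
P_out = η·P_in = 0.853 × 70305 = 59970 W
n_s = 120×50/8 = 750 rpm; n = 750×(1−0.0316) = 726 rpm
ω = 2π×726/60 = 76.03 rad/s
τ = P_out/ω = 59970/76.03 = 788.8 N·m
In lb·ft: 788.8/1.356 = 582 lb·ft

582 lb·ft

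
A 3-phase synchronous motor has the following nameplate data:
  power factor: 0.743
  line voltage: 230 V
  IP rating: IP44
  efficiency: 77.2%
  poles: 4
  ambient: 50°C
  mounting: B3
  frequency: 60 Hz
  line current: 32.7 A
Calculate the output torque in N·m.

39.6 N·m

P_in = √3·V·I·cosφ = 1.732 × 230 × 32.7 × 0.743 = 9679 W
P_out = η·P_in = 0.772 × 9679 = 7472 W
n = n_s = 120×60/4 = 1800 rpm (synchronous)
ω = 2π×1800/60 = 188.5 rad/s
τ = P_out/ω = 7472/188.5 = 39.6 N·m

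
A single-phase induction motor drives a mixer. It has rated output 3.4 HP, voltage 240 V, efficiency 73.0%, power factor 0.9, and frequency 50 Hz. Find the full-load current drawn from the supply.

P_out = 3.4 × 746 = 2536 W
P_in = P_out / η = 2536 / 0.730 = 3474 W
I = P_in / (V·cosφ) = 3474 / (240 × 0.9) = 16.1 A

16.1 A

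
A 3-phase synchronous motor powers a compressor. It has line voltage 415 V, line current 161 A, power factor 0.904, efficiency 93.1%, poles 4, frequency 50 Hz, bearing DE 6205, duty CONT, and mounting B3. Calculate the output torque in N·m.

P_in = √3·V·I·cosφ = 1.732 × 415 × 161 × 0.904 = 104614 W
P_out = η·P_in = 0.931 × 104614 = 97396 W
n = n_s = 120×50/4 = 1500 rpm (synchronous)
ω = 2π×1500/60 = 157.1 rad/s
τ = P_out/ω = 97396/157.1 = 620 N·m

620 N·m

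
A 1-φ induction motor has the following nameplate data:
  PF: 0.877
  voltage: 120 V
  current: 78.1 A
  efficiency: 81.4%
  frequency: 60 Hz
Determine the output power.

P_in = V·I·cosφ = 120 × 78.1 × 0.877 = 8219 W
P_out = η·P_in = 0.814 × 8219 = 6690 W

6.69 kW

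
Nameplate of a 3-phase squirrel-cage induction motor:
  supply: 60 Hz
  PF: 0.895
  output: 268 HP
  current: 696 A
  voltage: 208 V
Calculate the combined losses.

24500 W

P_in = √3·V·I·cosφ = 1.732×208×696×0.895 = 224411 W
P_out = 268×746 = 199928 W
Losses = P_in − P_out = 224411 − 199928 = 24483 W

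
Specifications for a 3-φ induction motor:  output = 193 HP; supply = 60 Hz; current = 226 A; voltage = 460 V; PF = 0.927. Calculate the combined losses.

P_in = √3·V·I·cosφ = 1.732×460×226×0.927 = 166914 W
P_out = 193×746 = 143978 W
Losses = P_in − P_out = 166914 − 143978 = 22936 W

22900 W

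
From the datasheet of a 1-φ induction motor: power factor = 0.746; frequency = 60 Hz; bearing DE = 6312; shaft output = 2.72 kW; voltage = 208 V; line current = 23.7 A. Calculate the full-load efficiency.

P_out = 2.72 kW = 2720 W
P_in = V·I·cosφ = 208 × 23.7 × 0.746 = 3677 W
η = P_out / P_in = 2720 / 3677 = 0.740 = 74.0%

74.0 %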